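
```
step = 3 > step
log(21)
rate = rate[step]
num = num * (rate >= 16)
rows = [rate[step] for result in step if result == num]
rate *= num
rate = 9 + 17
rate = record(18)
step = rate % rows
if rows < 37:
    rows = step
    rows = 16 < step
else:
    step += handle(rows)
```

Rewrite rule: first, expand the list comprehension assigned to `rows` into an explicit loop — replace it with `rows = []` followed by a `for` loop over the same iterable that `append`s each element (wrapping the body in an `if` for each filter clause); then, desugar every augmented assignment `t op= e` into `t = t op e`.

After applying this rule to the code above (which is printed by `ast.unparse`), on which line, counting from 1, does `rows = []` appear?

Transformed code:
step = 3 > step
log(21)
rate = rate[step]
num = num * (rate >= 16)
rows = []
for result in step:
    if result == num:
        rows.append(rate[step])
rate = rate * num
rate = 9 + 17
rate = record(18)
step = rate % rows
if rows < 37:
    rows = step
    rows = 16 < step
else:
    step = step + handle(rows)

5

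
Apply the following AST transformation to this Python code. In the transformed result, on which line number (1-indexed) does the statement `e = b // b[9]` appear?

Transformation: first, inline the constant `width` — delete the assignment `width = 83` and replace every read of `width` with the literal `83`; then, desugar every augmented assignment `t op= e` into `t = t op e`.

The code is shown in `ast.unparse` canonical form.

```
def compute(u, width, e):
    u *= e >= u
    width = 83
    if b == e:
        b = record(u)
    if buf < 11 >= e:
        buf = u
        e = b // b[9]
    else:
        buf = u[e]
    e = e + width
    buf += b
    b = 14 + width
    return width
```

7

Transformed code:
def compute(u, width, e):
    u = u * (e >= u)
    if b == e:
        b = record(u)
    if buf < 11 >= e:
        buf = u
        e = b // b[9]
    else:
        buf = u[e]
    e = e + 83
    buf = buf + b
    b = 14 + 83
    return 83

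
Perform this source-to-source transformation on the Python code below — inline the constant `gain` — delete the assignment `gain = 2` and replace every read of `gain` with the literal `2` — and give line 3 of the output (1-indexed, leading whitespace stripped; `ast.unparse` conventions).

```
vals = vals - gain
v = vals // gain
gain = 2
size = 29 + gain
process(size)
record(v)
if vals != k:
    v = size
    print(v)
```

size = 29 + 2

Transformed code:
vals = vals - 2
v = vals // 2
size = 29 + 2
process(size)
record(v)
if vals != k:
    v = size
    print(v)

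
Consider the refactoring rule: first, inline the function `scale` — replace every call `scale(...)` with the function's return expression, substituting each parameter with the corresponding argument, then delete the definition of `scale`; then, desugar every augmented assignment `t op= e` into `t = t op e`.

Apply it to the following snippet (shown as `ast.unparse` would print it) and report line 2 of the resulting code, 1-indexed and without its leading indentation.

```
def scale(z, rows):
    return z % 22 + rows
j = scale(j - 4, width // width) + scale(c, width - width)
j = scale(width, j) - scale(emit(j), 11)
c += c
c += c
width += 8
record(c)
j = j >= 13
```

Transformed code:
j = (j - 4) % 22 + width // width + (c % 22 + (width - width))
j = width % 22 + j - (emit(j) % 22 + 11)
c = c + c
c = c + c
width = width + 8
record(c)
j = j >= 13

j = width % 22 + j - (emit(j) % 22 + 11)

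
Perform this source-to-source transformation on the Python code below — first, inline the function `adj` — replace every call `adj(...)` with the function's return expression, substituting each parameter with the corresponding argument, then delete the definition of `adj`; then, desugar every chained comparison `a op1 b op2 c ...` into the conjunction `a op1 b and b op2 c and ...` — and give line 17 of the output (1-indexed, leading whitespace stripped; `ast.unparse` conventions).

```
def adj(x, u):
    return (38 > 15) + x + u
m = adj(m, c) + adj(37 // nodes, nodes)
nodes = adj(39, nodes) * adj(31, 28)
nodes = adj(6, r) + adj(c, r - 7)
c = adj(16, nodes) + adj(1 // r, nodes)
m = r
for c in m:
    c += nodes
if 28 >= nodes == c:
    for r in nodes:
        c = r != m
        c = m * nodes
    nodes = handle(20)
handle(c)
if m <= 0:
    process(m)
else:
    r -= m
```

Transformed code:
m = (38 > 15) + m + c + ((38 > 15) + 37 // nodes + nodes)
nodes = ((38 > 15) + 39 + nodes) * ((38 > 15) + 31 + 28)
nodes = (38 > 15) + 6 + r + ((38 > 15) + c + (r - 7))
c = (38 > 15) + 16 + nodes + ((38 > 15) + 1 // r + nodes)
m = r
for c in m:
    c += nodes
if 28 >= nodes and nodes == c:
    for r in nodes:
        c = r != m
        c = m * nodes
    nodes = handle(20)
handle(c)
if m <= 0:
    process(m)
else:
    r -= m

r -= m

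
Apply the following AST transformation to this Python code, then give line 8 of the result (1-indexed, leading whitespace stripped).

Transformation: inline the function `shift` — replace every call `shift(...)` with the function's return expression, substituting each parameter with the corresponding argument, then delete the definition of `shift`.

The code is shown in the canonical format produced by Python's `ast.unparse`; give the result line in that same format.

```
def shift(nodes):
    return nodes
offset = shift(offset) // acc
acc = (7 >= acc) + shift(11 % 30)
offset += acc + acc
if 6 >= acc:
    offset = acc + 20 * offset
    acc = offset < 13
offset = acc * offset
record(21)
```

Transformed code:
offset = offset // acc
acc = (7 >= acc) + 11 % 30
offset += acc + acc
if 6 >= acc:
    offset = acc + 20 * offset
    acc = offset < 13
offset = acc * offset
record(21)

record(21)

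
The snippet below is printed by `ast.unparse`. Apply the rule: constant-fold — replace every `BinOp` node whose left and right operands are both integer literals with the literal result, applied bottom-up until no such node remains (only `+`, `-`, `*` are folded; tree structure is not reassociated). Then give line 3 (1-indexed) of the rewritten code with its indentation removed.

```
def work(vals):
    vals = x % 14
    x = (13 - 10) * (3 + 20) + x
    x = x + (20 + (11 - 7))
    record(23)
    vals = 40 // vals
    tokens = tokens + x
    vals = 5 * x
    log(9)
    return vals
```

Transformed code:
def work(vals):
    vals = x % 14
    x = 69 + x
    x = x + 24
    record(23)
    vals = 40 // vals
    tokens = tokens + x
    vals = 5 * x
    log(9)
    return vals

x = 69 + x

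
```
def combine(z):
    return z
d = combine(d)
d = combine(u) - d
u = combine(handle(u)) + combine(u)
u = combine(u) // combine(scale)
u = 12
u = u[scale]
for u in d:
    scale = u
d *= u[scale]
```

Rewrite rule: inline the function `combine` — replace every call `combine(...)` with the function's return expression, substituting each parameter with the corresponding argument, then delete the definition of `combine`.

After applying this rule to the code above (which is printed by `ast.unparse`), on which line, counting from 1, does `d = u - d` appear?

Transformed code:
d = d
d = u - d
u = handle(u) + u
u = u // scale
u = 12
u = u[scale]
for u in d:
    scale = u
d *= u[scale]

2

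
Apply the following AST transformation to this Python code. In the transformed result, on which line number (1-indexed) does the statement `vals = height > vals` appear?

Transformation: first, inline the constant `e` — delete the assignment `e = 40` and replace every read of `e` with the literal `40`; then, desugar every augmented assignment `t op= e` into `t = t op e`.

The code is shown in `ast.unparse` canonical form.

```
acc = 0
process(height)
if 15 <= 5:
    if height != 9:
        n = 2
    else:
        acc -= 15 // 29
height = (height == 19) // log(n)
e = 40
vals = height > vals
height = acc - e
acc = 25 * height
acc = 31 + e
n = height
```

Transformed code:
acc = 0
process(height)
if 15 <= 5:
    if height != 9:
        n = 2
    else:
        acc = acc - 15 // 29
height = (height == 19) // log(n)
vals = height > vals
height = acc - 40
acc = 25 * height
acc = 31 + 40
n = height

9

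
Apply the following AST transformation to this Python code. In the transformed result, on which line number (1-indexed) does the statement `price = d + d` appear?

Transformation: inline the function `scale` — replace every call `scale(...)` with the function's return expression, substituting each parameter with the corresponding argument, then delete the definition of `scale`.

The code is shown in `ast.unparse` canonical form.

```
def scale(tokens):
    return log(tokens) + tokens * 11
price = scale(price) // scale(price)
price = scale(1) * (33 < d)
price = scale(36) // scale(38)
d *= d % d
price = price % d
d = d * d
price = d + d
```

Transformed code:
price = (log(price) + price * 11) // (log(price) + price * 11)
price = (log(1) + 1 * 11) * (33 < d)
price = (log(36) + 36 * 11) // (log(38) + 38 * 11)
d *= d % d
price = price % d
d = d * d
price = d + d

7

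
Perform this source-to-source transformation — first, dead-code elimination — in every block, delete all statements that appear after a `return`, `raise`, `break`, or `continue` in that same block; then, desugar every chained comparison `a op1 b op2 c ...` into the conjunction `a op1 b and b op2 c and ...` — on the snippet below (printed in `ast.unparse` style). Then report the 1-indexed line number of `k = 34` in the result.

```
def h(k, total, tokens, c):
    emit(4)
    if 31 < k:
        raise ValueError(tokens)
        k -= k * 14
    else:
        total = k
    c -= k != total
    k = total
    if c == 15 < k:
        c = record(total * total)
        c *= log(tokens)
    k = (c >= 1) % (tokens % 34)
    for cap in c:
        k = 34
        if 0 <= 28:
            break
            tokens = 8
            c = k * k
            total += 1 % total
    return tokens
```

Transformed code:
def h(k, total, tokens, c):
    emit(4)
    if 31 < k:
        raise ValueError(tokens)
    else:
        total = k
    c -= k != total
    k = total
    if c == 15 and 15 < k:
        c = record(total * total)
        c *= log(tokens)
    k = (c >= 1) % (tokens % 34)
    for cap in c:
        k = 34
        if 0 <= 28:
            break
    return tokens

14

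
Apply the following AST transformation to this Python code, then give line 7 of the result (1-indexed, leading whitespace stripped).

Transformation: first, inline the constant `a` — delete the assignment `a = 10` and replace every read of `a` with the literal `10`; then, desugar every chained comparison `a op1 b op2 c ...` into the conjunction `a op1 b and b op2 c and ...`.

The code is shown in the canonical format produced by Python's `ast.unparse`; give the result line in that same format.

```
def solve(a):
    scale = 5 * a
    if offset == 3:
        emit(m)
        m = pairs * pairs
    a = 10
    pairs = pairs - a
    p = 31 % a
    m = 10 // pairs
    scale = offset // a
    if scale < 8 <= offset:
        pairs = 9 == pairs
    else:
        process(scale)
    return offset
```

p = 31 % 10

Transformed code:
def solve(a):
    scale = 5 * 10
    if offset == 3:
        emit(m)
        m = pairs * pairs
    pairs = pairs - 10
    p = 31 % 10
    m = 10 // pairs
    scale = offset // 10
    if scale < 8 and 8 <= offset:
        pairs = 9 == pairs
    else:
        process(scale)
    return offset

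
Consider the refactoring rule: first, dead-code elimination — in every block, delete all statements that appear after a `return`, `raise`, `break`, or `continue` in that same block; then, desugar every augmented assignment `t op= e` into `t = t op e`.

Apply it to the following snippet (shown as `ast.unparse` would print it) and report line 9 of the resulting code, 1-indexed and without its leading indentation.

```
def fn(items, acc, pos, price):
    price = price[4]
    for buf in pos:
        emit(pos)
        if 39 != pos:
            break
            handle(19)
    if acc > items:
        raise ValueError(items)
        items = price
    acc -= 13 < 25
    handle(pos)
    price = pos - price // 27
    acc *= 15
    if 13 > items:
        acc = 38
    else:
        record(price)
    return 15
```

acc = acc - (13 < 25)

Transformed code:
def fn(items, acc, pos, price):
    price = price[4]
    for buf in pos:
        emit(pos)
        if 39 != pos:
            break
    if acc > items:
        raise ValueError(items)
    acc = acc - (13 < 25)
    handle(pos)
    price = pos - price // 27
    acc = acc * 15
    if 13 > items:
        acc = 38
    else:
        record(price)
    return 15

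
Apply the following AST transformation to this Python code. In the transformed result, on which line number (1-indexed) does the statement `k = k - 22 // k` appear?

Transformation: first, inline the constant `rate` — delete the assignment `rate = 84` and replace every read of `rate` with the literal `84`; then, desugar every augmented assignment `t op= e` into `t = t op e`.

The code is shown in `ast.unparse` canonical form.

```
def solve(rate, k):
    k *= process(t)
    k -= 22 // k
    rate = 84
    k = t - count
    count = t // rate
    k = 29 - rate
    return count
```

Transformed code:
def solve(rate, k):
    k = k * process(t)
    k = k - 22 // k
    k = t - count
    count = t // 84
    k = 29 - 84
    return count

3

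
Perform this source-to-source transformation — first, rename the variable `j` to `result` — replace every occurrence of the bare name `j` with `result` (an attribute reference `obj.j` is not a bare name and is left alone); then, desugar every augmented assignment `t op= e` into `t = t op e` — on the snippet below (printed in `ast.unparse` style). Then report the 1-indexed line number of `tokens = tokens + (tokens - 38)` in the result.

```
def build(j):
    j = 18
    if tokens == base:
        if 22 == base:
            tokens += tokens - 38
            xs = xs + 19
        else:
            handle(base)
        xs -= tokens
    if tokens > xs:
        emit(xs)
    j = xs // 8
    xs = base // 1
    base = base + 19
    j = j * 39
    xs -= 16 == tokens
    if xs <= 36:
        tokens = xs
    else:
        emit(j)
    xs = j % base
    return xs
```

Transformed code:
def build(result):
    result = 18
    if tokens == base:
        if 22 == base:
            tokens = tokens + (tokens - 38)
            xs = xs + 19
        else:
            handle(base)
        xs = xs - tokens
    if tokens > xs:
        emit(xs)
    result = xs // 8
    xs = base // 1
    base = base + 19
    result = result * 39
    xs = xs - (16 == tokens)
    if xs <= 36:
        tokens = xs
    else:
        emit(result)
    xs = result % base
    return xs

5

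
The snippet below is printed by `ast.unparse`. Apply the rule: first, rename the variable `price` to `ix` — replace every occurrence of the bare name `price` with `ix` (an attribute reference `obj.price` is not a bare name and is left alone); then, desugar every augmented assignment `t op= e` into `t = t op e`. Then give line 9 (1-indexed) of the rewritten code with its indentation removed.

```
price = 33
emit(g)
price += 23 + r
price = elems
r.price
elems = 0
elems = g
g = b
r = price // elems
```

Transformed code:
ix = 33
emit(g)
ix = ix + (23 + r)
ix = elems
r.price
elems = 0
elems = g
g = b
r = ix // elems

r = ix // elems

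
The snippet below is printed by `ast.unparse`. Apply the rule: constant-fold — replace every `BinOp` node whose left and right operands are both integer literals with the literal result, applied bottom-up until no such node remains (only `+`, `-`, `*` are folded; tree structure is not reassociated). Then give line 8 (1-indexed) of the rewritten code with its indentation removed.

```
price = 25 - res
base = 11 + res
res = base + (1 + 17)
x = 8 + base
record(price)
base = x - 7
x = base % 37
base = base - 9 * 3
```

Transformed code:
price = 25 - res
base = 11 + res
res = base + 18
x = 8 + base
record(price)
base = x - 7
x = base % 37
base = base - 27

base = base - 27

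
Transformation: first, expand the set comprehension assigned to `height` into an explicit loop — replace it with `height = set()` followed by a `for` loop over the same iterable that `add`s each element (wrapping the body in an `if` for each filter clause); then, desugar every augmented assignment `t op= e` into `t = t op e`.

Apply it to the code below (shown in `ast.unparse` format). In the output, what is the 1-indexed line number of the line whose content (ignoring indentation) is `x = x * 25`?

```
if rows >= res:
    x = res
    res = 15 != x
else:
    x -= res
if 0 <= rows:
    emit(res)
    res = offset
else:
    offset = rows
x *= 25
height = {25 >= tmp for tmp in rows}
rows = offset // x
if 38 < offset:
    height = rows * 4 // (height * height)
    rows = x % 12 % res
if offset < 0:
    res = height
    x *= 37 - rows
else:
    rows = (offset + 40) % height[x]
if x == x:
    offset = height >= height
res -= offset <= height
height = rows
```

Transformed code:
if rows >= res:
    x = res
    res = 15 != x
else:
    x = x - res
if 0 <= rows:
    emit(res)
    res = offset
else:
    offset = rows
x = x * 25
height = set()
for tmp in rows:
    height.add(25 >= tmp)
rows = offset // x
if 38 < offset:
    height = rows * 4 // (height * height)
    rows = x % 12 % res
if offset < 0:
    res = height
    x = x * (37 - rows)
else:
    rows = (offset + 40) % height[x]
if x == x:
    offset = height >= height
res = res - (offset <= height)
height = rows

11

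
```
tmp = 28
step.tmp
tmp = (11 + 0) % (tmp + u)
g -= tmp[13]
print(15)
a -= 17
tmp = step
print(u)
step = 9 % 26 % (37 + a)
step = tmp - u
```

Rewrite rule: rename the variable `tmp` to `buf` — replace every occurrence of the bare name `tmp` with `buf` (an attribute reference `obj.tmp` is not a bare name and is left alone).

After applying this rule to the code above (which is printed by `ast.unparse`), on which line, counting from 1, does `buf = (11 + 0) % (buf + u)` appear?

3

Transformed code:
buf = 28
step.tmp
buf = (11 + 0) % (buf + u)
g -= buf[13]
print(15)
a -= 17
buf = step
print(u)
step = 9 % 26 % (37 + a)
step = buf - u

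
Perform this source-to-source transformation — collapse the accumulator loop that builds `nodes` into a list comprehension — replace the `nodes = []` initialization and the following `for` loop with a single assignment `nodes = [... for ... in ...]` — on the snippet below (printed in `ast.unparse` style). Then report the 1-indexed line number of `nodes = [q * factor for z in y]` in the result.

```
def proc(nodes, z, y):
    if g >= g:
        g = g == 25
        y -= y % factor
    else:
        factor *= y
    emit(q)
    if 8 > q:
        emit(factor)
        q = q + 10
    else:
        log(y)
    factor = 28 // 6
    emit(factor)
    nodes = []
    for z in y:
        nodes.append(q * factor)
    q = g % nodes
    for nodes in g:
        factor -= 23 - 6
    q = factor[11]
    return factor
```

15

Transformed code:
def proc(nodes, z, y):
    if g >= g:
        g = g == 25
        y -= y % factor
    else:
        factor *= y
    emit(q)
    if 8 > q:
        emit(factor)
        q = q + 10
    else:
        log(y)
    factor = 28 // 6
    emit(factor)
    nodes = [q * factor for z in y]
    q = g % nodes
    for nodes in g:
        factor -= 23 - 6
    q = factor[11]
    return factor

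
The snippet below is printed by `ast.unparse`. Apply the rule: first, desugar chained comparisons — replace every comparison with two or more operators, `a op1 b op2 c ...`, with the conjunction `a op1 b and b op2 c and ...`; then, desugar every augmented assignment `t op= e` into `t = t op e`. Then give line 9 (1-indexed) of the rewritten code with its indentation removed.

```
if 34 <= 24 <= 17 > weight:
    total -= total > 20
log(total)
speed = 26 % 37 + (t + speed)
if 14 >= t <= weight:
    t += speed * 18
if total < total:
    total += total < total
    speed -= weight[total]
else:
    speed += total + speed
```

speed = speed - weight[total]

Transformed code:
if 34 <= 24 and 24 <= 17 and (17 > weight):
    total = total - (total > 20)
log(total)
speed = 26 % 37 + (t + speed)
if 14 >= t and t <= weight:
    t = t + speed * 18
if total < total:
    total = total + (total < total)
    speed = speed - weight[total]
else:
    speed = speed + (total + speed)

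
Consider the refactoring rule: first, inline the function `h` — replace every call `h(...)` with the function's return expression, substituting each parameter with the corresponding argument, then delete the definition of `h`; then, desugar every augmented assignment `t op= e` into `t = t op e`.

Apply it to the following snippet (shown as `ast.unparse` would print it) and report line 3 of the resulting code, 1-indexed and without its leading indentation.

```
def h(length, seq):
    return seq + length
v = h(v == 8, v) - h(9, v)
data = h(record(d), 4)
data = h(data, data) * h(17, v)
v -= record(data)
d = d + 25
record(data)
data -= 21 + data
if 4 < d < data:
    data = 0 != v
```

data = (data + data) * (v + 17)

Transformed code:
v = v + (v == 8) - (v + 9)
data = 4 + record(d)
data = (data + data) * (v + 17)
v = v - record(data)
d = d + 25
record(data)
data = data - (21 + data)
if 4 < d < data:
    data = 0 != v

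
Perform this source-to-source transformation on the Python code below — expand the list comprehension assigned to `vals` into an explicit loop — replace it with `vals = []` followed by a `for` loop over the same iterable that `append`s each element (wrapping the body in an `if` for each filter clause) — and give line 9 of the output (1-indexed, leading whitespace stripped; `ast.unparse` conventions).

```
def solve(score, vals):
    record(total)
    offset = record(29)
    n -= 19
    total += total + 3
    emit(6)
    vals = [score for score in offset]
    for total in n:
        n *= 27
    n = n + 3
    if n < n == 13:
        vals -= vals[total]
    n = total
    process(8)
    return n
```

Transformed code:
def solve(score, vals):
    record(total)
    offset = record(29)
    n -= 19
    total += total + 3
    emit(6)
    vals = []
    for score in offset:
        vals.append(score)
    for total in n:
        n *= 27
    n = n + 3
    if n < n == 13:
        vals -= vals[total]
    n = total
    process(8)
    return n

vals.append(score)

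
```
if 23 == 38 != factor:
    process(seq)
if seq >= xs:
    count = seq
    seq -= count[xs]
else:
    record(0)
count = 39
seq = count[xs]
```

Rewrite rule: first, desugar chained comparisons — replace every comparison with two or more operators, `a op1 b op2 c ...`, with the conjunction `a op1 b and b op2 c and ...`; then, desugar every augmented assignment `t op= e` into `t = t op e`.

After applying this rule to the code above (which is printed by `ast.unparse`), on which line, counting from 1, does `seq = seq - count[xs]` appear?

Transformed code:
if 23 == 38 and 38 != factor:
    process(seq)
if seq >= xs:
    count = seq
    seq = seq - count[xs]
else:
    record(0)
count = 39
seq = count[xs]

5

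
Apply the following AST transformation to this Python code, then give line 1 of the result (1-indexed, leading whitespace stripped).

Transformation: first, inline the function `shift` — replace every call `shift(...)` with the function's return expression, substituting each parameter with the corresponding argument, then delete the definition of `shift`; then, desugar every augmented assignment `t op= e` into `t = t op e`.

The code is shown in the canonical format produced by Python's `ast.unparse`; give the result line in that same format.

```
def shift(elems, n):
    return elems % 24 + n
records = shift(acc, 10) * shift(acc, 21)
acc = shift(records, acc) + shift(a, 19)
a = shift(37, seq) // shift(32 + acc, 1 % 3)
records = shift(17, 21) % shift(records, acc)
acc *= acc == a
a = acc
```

records = (acc % 24 + 10) * (acc % 24 + 21)

Transformed code:
records = (acc % 24 + 10) * (acc % 24 + 21)
acc = records % 24 + acc + (a % 24 + 19)
a = (37 % 24 + seq) // ((32 + acc) % 24 + 1 % 3)
records = (17 % 24 + 21) % (records % 24 + acc)
acc = acc * (acc == a)
a = acc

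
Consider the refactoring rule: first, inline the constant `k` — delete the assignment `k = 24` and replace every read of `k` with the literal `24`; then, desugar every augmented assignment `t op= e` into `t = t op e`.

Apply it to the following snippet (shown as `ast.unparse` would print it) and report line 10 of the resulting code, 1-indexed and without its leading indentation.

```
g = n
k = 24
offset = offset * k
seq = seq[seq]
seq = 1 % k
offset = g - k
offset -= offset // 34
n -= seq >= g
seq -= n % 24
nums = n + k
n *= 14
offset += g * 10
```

n = n * 14

Transformed code:
g = n
offset = offset * 24
seq = seq[seq]
seq = 1 % 24
offset = g - 24
offset = offset - offset // 34
n = n - (seq >= g)
seq = seq - n % 24
nums = n + 24
n = n * 14
offset = offset + g * 10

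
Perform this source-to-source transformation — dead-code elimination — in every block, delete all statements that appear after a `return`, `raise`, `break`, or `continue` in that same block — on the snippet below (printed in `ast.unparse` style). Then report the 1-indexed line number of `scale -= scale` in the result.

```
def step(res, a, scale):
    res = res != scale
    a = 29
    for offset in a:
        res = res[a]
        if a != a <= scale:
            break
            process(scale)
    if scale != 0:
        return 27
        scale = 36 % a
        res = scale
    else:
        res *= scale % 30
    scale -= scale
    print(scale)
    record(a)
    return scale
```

Transformed code:
def step(res, a, scale):
    res = res != scale
    a = 29
    for offset in a:
        res = res[a]
        if a != a <= scale:
            break
    if scale != 0:
        return 27
    else:
        res *= scale % 30
    scale -= scale
    print(scale)
    record(a)
    return scale

12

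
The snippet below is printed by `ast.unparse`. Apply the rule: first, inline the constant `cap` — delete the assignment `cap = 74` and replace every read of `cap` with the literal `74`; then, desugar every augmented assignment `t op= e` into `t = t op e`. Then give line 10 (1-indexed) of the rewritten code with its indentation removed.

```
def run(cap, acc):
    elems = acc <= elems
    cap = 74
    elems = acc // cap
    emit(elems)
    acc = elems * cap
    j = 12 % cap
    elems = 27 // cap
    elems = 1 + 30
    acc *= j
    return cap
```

Transformed code:
def run(cap, acc):
    elems = acc <= elems
    elems = acc // 74
    emit(elems)
    acc = elems * 74
    j = 12 % 74
    elems = 27 // 74
    elems = 1 + 30
    acc = acc * j
    return 74

return 74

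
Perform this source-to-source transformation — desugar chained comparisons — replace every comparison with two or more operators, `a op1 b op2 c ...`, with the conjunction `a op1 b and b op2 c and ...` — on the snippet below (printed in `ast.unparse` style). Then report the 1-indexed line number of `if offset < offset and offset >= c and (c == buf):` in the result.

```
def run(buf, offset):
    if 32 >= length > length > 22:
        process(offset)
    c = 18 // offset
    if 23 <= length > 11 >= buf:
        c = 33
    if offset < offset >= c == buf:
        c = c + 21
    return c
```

Transformed code:
def run(buf, offset):
    if 32 >= length and length > length and (length > 22):
        process(offset)
    c = 18 // offset
    if 23 <= length and length > 11 and (11 >= buf):
        c = 33
    if offset < offset and offset >= c and (c == buf):
        c = c + 21
    return c

7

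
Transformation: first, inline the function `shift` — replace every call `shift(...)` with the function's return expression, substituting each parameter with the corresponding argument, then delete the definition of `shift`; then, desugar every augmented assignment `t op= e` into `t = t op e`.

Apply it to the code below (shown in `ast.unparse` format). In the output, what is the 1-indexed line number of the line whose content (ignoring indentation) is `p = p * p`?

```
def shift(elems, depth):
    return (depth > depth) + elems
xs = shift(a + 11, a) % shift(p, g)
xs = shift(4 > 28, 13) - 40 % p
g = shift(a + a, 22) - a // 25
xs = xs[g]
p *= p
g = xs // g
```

5

Transformed code:
xs = ((a > a) + (a + 11)) % ((g > g) + p)
xs = (13 > 13) + (4 > 28) - 40 % p
g = (22 > 22) + (a + a) - a // 25
xs = xs[g]
p = p * p
g = xs // g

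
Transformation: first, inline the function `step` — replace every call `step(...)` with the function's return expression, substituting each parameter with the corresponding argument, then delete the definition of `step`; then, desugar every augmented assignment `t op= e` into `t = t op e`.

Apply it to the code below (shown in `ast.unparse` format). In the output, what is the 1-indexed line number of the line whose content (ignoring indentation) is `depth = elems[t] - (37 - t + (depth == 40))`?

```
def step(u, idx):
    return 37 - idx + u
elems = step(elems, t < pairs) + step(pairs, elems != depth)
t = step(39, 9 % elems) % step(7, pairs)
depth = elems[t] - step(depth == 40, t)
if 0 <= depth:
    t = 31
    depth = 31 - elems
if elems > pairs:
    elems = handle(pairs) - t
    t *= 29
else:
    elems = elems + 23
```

Transformed code:
elems = 37 - (t < pairs) + elems + (37 - (elems != depth) + pairs)
t = (37 - 9 % elems + 39) % (37 - pairs + 7)
depth = elems[t] - (37 - t + (depth == 40))
if 0 <= depth:
    t = 31
    depth = 31 - elems
if elems > pairs:
    elems = handle(pairs) - t
    t = t * 29
else:
    elems = elems + 23

3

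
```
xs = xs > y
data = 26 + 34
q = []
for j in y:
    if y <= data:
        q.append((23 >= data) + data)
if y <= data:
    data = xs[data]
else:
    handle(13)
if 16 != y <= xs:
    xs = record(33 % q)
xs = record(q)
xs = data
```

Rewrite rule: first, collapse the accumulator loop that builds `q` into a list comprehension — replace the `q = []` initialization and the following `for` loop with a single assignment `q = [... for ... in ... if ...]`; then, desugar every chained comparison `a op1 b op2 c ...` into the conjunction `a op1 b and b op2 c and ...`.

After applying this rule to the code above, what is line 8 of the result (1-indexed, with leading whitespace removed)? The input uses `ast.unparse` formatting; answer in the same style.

if 16 != y and y <= xs:

Transformed code:
xs = xs > y
data = 26 + 34
q = [(23 >= data) + data for j in y if y <= data]
if y <= data:
    data = xs[data]
else:
    handle(13)
if 16 != y and y <= xs:
    xs = record(33 % q)
xs = record(q)
xs = data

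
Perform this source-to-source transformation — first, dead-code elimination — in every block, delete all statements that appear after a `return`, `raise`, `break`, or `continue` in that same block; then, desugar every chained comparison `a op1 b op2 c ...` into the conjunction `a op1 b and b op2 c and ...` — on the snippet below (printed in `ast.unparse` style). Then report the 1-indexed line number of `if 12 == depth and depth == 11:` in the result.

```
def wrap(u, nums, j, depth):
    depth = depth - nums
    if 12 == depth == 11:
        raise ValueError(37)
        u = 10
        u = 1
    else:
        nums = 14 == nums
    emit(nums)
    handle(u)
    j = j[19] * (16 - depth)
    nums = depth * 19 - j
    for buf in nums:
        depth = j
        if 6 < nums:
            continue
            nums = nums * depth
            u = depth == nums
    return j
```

3

Transformed code:
def wrap(u, nums, j, depth):
    depth = depth - nums
    if 12 == depth and depth == 11:
        raise ValueError(37)
    else:
        nums = 14 == nums
    emit(nums)
    handle(u)
    j = j[19] * (16 - depth)
    nums = depth * 19 - j
    for buf in nums:
        depth = j
        if 6 < nums:
            continue
    return j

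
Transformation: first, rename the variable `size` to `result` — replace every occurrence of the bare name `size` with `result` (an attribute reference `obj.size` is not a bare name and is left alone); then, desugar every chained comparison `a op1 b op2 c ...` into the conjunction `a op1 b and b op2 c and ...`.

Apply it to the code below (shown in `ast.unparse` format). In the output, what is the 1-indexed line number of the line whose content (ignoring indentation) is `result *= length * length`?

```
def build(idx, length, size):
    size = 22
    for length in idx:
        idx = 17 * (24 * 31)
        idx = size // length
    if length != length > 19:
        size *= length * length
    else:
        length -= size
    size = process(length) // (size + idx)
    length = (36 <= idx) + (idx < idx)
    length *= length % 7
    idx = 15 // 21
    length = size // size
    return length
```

Transformed code:
def build(idx, length, result):
    result = 22
    for length in idx:
        idx = 17 * (24 * 31)
        idx = result // length
    if length != length and length > 19:
        result *= length * length
    else:
        length -= result
    result = process(length) // (result + idx)
    length = (36 <= idx) + (idx < idx)
    length *= length % 7
    idx = 15 // 21
    length = result // result
    return length

7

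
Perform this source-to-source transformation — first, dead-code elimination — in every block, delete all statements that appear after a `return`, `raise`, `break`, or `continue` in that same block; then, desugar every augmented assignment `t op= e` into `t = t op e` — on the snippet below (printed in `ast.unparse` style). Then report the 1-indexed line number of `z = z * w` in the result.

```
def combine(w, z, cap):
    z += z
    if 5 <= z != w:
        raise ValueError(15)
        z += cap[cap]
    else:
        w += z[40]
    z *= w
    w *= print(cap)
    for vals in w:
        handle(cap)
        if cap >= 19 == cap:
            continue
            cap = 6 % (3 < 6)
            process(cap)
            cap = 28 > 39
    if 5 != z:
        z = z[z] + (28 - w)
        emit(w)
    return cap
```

7

Transformed code:
def combine(w, z, cap):
    z = z + z
    if 5 <= z != w:
        raise ValueError(15)
    else:
        w = w + z[40]
    z = z * w
    w = w * print(cap)
    for vals in w:
        handle(cap)
        if cap >= 19 == cap:
            continue
    if 5 != z:
        z = z[z] + (28 - w)
        emit(w)
    return cap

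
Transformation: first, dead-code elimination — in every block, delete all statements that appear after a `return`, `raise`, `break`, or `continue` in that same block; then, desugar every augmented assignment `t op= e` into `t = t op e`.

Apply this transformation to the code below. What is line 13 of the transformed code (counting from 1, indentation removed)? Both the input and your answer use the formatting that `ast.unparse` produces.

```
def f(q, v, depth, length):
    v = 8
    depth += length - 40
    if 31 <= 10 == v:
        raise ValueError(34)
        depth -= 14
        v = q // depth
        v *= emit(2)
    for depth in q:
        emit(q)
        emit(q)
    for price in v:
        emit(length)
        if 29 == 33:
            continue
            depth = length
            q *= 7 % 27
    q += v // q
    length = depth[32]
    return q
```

Transformed code:
def f(q, v, depth, length):
    v = 8
    depth = depth + (length - 40)
    if 31 <= 10 == v:
        raise ValueError(34)
    for depth in q:
        emit(q)
        emit(q)
    for price in v:
        emit(length)
        if 29 == 33:
            continue
    q = q + v // q
    length = depth[32]
    return q

q = q + v // q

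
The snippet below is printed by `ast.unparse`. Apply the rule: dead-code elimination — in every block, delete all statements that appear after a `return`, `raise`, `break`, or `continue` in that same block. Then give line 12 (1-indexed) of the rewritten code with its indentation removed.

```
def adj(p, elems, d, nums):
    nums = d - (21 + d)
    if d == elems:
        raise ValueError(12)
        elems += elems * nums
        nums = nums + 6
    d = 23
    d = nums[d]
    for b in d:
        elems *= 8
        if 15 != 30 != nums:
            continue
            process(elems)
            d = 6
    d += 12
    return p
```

return p

Transformed code:
def adj(p, elems, d, nums):
    nums = d - (21 + d)
    if d == elems:
        raise ValueError(12)
    d = 23
    d = nums[d]
    for b in d:
        elems *= 8
        if 15 != 30 != nums:
            continue
    d += 12
    return p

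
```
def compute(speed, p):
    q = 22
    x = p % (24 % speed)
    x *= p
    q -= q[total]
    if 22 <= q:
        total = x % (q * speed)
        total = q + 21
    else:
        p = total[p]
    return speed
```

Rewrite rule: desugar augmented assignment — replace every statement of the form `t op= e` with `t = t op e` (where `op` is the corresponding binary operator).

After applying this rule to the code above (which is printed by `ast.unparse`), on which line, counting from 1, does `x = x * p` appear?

Transformed code:
def compute(speed, p):
    q = 22
    x = p % (24 % speed)
    x = x * p
    q = q - q[total]
    if 22 <= q:
        total = x % (q * speed)
        total = q + 21
    else:
        p = total[p]
    return speed

4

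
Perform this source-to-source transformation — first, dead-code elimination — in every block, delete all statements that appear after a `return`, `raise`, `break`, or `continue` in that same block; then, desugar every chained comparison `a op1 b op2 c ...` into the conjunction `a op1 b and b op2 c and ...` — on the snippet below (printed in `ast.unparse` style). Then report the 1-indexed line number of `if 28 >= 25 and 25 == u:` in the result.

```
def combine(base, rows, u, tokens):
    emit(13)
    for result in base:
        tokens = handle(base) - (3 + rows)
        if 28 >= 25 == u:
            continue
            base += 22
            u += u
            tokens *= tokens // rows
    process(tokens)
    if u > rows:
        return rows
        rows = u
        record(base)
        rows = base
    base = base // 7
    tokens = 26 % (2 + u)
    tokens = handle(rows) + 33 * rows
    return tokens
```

5

Transformed code:
def combine(base, rows, u, tokens):
    emit(13)
    for result in base:
        tokens = handle(base) - (3 + rows)
        if 28 >= 25 and 25 == u:
            continue
    process(tokens)
    if u > rows:
        return rows
    base = base // 7
    tokens = 26 % (2 + u)
    tokens = handle(rows) + 33 * rows
    return tokens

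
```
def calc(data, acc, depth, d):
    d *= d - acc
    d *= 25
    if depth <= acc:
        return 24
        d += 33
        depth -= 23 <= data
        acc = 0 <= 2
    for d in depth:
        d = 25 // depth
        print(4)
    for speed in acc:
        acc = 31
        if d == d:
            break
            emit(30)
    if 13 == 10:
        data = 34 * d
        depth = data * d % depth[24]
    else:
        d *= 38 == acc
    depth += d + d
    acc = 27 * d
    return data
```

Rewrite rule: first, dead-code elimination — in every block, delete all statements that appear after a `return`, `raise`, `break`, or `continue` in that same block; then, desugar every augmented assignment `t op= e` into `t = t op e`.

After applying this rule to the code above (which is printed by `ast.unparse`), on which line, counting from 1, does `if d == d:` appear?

11

Transformed code:
def calc(data, acc, depth, d):
    d = d * (d - acc)
    d = d * 25
    if depth <= acc:
        return 24
    for d in depth:
        d = 25 // depth
        print(4)
    for speed in acc:
        acc = 31
        if d == d:
            break
    if 13 == 10:
        data = 34 * d
        depth = data * d % depth[24]
    else:
        d = d * (38 == acc)
    depth = depth + (d + d)
    acc = 27 * d
    return data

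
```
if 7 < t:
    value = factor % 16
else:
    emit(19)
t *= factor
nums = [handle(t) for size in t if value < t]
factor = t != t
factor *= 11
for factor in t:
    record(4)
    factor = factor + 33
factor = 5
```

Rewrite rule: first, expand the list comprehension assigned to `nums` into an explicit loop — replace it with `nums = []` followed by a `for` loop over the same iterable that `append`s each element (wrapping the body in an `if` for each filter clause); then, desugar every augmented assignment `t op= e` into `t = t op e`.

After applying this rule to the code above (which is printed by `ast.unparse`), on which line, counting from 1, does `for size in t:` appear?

Transformed code:
if 7 < t:
    value = factor % 16
else:
    emit(19)
t = t * factor
nums = []
for size in t:
    if value < t:
        nums.append(handle(t))
factor = t != t
factor = factor * 11
for factor in t:
    record(4)
    factor = factor + 33
factor = 5

7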